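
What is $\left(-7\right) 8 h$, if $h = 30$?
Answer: $-1680$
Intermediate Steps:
$\left(-7\right) 8 h = \left(-7\right) 8 \cdot 30 = \left(-56\right) 30 = -1680$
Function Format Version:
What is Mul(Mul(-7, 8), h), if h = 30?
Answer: -1680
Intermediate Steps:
Mul(Mul(-7, 8), h) = Mul(Mul(-7, 8), 30) = Mul(-56, 30) = -1680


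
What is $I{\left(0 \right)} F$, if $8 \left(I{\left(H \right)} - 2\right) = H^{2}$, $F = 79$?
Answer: $158$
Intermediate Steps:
$I{\left(H \right)} = 2 + \frac{H^{2}}{8}$
$I{\left(0 \right)} F = \left(2 + \frac{0^{2}}{8}\right) 79 = \left(2 + \frac{1}{8} \cdot 0\right) 79 = \left(2 + 0\right) 79 = 2 \cdot 79 = 158$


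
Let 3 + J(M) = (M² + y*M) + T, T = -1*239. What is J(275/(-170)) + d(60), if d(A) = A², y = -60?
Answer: 3997073/1156 ≈ 3457.7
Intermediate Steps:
T = -239
J(M) = -242 + M² - 60*M (J(M) = -3 + ((M² - 60*M) - 239) = -3 + (-239 + M² - 60*M) = -242 + M² - 60*M)
J(275/(-170)) + d(60) = (-242 + (275/(-170))² - 16500/(-170)) + 60² = (-242 + (275*(-1/170))² - 16500*(-1)/170) + 3600 = (-242 + (-55/34)² - 60*(-55/34)) + 3600 = (-242 + 3025/1156 + 1650/17) + 3600 = -164527/1156 + 3600 = 3997073/1156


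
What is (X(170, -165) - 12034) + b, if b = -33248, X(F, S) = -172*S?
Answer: -16902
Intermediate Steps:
(X(170, -165) - 12034) + b = (-172*(-165) - 12034) - 33248 = (28380 - 12034) - 33248 = 16346 - 33248 = -16902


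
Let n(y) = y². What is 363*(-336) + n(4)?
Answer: -121952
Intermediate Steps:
363*(-336) + n(4) = 363*(-336) + 4² = -121968 + 16 = -121952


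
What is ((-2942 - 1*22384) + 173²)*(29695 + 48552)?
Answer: 360170941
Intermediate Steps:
((-2942 - 1*22384) + 173²)*(29695 + 48552) = ((-2942 - 22384) + 29929)*78247 = (-25326 + 29929)*78247 = 4603*78247 = 360170941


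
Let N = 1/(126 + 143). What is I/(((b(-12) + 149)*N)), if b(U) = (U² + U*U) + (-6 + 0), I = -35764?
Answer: -9620516/431 ≈ -22321.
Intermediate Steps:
b(U) = -6 + 2*U² (b(U) = (U² + U²) - 6 = 2*U² - 6 = -6 + 2*U²)
N = 1/269 ≈ 0.0037175
I/(((b(-12) + 149)*N)) = -35764*269/((-6 + 2*(-12)²) + 149) = -35764*269/((-6 + 2*144) + 149) = -35764*269/((-6 + 288) + 149) = -35764*269/(282 + 149) = -35764/(431*(1/269)) = -35764/431/269 = -35764*269/431 = -9620516/431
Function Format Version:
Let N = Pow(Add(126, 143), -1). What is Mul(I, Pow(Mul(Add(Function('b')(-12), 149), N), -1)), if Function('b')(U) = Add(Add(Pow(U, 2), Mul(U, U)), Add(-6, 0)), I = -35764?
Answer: Rational(-9620516, 431) ≈ -22321.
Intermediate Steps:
Function('b')(U) = Add(-6, Mul(2, Pow(U, 2))) (Function('b')(U) = Add(Add(Pow(U, 2), Pow(U, 2)), -6) = Add(Mul(2, Pow(U, 2)), -6) = Add(-6, Mul(2, Pow(U, 2))))
N = Rational(1, 269) (N = Pow(269, -1) = Rational(1, 269) ≈ 0.0037175)
Mul(I, Pow(Mul(Add(Function('b')(-12), 149), N), -1)) = Mul(-35764, Pow(Mul(Add(Add(-6, Mul(2, Pow(-12, 2))), 149), Rational(1, 269)), -1)) = Mul(-35764, Pow(Mul(Add(Add(-6, Mul(2, 144)), 149), Rational(1, 269)), -1)) = Mul(-35764, Pow(Mul(Add(Add(-6, 288), 149), Rational(1, 269)), -1)) = Mul(-35764, Pow(Mul(Add(282, 149), Rational(1, 269)), -1)) = Mul(-35764, Pow(Mul(431, Rational(1, 269)), -1)) = Mul(-35764, Pow(Rational(431, 269), -1)) = Mul(-35764, Rational(269, 431)) = Rational(-9620516, 431)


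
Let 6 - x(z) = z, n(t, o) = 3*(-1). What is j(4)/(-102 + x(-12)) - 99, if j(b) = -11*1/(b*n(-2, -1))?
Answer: -99803/1008 ≈ -99.011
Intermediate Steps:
n(t, o) = -3
x(z) = 6 - z
j(b) = 11/(3*b) (j(b) = -11*(-1/(3*b)) = -(-11)/(3*b) = 11/(3*b))
j(4)/(-102 + x(-12)) - 99 = ((11/3)/4)/(-102 + (6 - 1*(-12))) - 99 = ((11/3)*(1/4))/(-102 + (6 + 12)) - 99 = 11/(12*(-102 + 18)) - 99 = (11/12)/(-84) - 99 = (11/12)*(-1/84) - 99 = -11/1008 - 99 = -99803/1008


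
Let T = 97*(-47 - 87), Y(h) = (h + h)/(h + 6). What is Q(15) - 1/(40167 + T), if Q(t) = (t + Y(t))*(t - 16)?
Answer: -3124442/190183 ≈ -16.429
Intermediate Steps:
Y(h) = 2*h/(6 + h) (Y(h) = (2*h)/(6 + h) = 2*h/(6 + h))
Q(t) = (-16 + t)*(t + 2*t/(6 + t)) (Q(t) = (t + 2*t/(6 + t))*(t - 16) = (t + 2*t/(6 + t))*(-16 + t) = (-16 + t)*(t + 2*t/(6 + t)))
T = -12998 (T = 97*(-134) = -12998)
Q(15) - 1/(40167 + T) = 15*(-128 + 15² - 8*15)/(6 + 15) - 1/(40167 - 12998) = 15*(-128 + 225 - 120)/21 - 1/27169 = 15*(1/21)*(-23) - 1*1/27169 = -115/7 - 1/27169 = -3124442/190183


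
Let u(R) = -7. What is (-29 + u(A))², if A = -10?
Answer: 1296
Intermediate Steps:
(-29 + u(A))² = (-29 - 7)² = (-36)² = 1296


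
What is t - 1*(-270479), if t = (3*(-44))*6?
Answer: 269687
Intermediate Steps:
t = -792 (t = -132*6 = -792)
t - 1*(-270479) = -792 - 1*(-270479) = -792 + 270479 = 269687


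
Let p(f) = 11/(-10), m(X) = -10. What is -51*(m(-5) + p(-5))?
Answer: 5661/10 ≈ 566.10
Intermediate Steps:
p(f) = -11/10 (p(f) = 11*(-1/10) = -11/10)
-51*(m(-5) + p(-5)) = -51*(-10 - 11/10) = -51*(-111/10) = 5661/10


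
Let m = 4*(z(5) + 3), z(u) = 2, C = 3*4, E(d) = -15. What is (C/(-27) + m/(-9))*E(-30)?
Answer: 40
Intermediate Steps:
C = 12
m = 20 (m = 4*(2 + 3) = 4*5 = 20)
(C/(-27) + m/(-9))*E(-30) = (12/(-27) + 20/(-9))*(-15) = (12*(-1/27) + 20*(-⅑))*(-15) = (-4/9 - 20/9)*(-15) = -8/3*(-15) = 40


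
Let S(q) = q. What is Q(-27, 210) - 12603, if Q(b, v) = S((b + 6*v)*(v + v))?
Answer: 505257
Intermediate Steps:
Q(b, v) = 2*v*(b + 6*v) (Q(b, v) = (b + 6*v)*(v + v) = (b + 6*v)*(2*v) = 2*v*(b + 6*v))
Q(-27, 210) - 12603 = 2*210*(-27 + 6*210) - 12603 = 2*210*(-27 + 1260) - 12603 = 2*210*1233 - 12603 = 517860 - 12603 = 505257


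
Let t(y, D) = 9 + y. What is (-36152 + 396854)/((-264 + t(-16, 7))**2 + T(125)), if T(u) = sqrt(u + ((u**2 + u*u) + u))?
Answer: 26490315582/5393548981 - 10821060*sqrt(35)/5393548981 ≈ 4.8996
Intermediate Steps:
T(u) = sqrt(2*u + 2*u**2) (T(u) = sqrt(u + ((u**2 + u**2) + u)) = sqrt(u + (2*u**2 + u)) = sqrt(u + (u + 2*u**2)) = sqrt(2*u + 2*u**2))
(-36152 + 396854)/((-264 + t(-16, 7))**2 + T(125)) = (-36152 + 396854)/((-264 + (9 - 16))**2 + sqrt(2)*sqrt(125*(1 + 125))) = 360702/((-264 - 7)**2 + sqrt(2)*sqrt(125*126)) = 360702/((-271)**2 + sqrt(2)*sqrt(15750)) = 360702/(73441 + sqrt(2)*(15*sqrt(70))) = 360702/(73441 + 30*sqrt(35))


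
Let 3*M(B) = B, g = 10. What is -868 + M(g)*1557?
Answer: 4322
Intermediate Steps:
M(B) = B/3
-868 + M(g)*1557 = -868 + ((1/3)*10)*1557 = -868 + (10/3)*1557 = -868 + 5190 = 4322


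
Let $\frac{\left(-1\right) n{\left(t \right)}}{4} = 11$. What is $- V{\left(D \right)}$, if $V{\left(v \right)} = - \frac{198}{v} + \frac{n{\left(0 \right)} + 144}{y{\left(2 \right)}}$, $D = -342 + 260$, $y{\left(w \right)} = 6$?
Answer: $- \frac{2347}{123} \approx -19.081$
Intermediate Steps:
$n{\left(t \right)} = -44$ ($n{\left(t \right)} = \left(-4\right) 11 = -44$)
$D = -82$
$V{\left(v \right)} = \frac{50}{3} - \frac{198}{v}$ ($V{\left(v \right)} = - \frac{198}{v} + \frac{-44 + 144}{6} = - \frac{198}{v} + 100 \cdot \frac{1}{6} = - \frac{198}{v} + \frac{50}{3} = \frac{50}{3} - \frac{198}{v}$)
$- V{\left(D \right)} = - (\frac{50}{3} - \frac{198}{-82}) = - (\frac{50}{3} - - \frac{99}{41}) = - (\frac{50}{3} + \frac{99}{41}) = \left(-1\right) \frac{2347}{123} = - \frac{2347}{123}$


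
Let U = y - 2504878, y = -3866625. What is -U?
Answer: 6371503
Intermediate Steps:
U = -6371503 (U = -3866625 - 2504878 = -6371503)
-U = -1*(-6371503) = 6371503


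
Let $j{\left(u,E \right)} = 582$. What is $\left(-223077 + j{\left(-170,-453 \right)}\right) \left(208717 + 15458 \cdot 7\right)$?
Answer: $-70513782885$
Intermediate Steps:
$\left(-223077 + j{\left(-170,-453 \right)}\right) \left(208717 + 15458 \cdot 7\right) = \left(-223077 + 582\right) \left(208717 + 15458 \cdot 7\right) = - 222495 \left(208717 + 108206\right) = \left(-222495\right) 316923 = -70513782885$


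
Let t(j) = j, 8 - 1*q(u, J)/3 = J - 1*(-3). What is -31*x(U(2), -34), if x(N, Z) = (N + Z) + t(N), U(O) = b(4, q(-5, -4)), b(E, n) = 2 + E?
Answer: 682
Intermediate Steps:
q(u, J) = 15 - 3*J (q(u, J) = 24 - 3*(J - 1*(-3)) = 24 - 3*(J + 3) = 24 - 3*(3 + J) = 24 + (-9 - 3*J) = 15 - 3*J)
U(O) = 6 (U(O) = 2 + 4 = 6)
x(N, Z) = Z + 2*N (x(N, Z) = (N + Z) + N = Z + 2*N)
-31*x(U(2), -34) = -31*(-34 + 2*6) = -31*(-34 + 12) = -31*(-22) = 682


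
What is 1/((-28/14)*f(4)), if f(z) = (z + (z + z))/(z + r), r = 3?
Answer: -7/24 ≈ -0.29167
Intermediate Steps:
f(z) = 3*z/(3 + z) (f(z) = (z + (z + z))/(z + 3) = (z + 2*z)/(3 + z) = (3*z)/(3 + z) = 3*z/(3 + z))
1/((-28/14)*f(4)) = 1/((-28/14)*(3*4/(3 + 4))) = 1/((-28*1/14)*(3*4/7)) = 1/(-6*4/7) = 1/(-2*12/7) = 1/(-24/7) = -7/24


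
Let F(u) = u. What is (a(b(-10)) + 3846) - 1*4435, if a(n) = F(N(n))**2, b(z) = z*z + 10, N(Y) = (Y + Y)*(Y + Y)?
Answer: 2342559411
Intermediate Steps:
N(Y) = 4*Y**2 (N(Y) = (2*Y)*(2*Y) = 4*Y**2)
b(z) = 10 + z**2 (b(z) = z**2 + 10 = 10 + z**2)
a(n) = 16*n**4 (a(n) = (4*n**2)**2 = 16*n**4)
(a(b(-10)) + 3846) - 1*4435 = (16*(10 + (-10)**2)**4 + 3846) - 1*4435 = (16*(10 + 100)**4 + 3846) - 4435 = (16*110**4 + 3846) - 4435 = (16*146410000 + 3846) - 4435 = (2342560000 + 3846) - 4435 = 2342563846 - 4435 = 2342559411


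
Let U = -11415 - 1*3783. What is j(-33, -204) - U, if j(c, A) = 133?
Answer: 15331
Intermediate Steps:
U = -15198 (U = -11415 - 3783 = -15198)
j(-33, -204) - U = 133 - 1*(-15198) = 133 + 15198 = 15331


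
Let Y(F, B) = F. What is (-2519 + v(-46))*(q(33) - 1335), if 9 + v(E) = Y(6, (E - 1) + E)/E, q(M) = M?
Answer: 75707394/23 ≈ 3.2916e+6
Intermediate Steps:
v(E) = -9 + 6/E
(-2519 + v(-46))*(q(33) - 1335) = (-2519 + (-9 + 6/(-46)))*(33 - 1335) = (-2519 + (-9 + 6*(-1/46)))*(-1302) = (-2519 + (-9 - 3/23))*(-1302) = (-2519 - 210/23)*(-1302) = -58147/23*(-1302) = 75707394/23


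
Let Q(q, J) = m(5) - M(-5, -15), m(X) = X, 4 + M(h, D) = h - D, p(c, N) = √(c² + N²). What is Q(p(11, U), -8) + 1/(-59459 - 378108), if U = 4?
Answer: -437568/437567 ≈ -1.0000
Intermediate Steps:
p(c, N) = √(N² + c²)
M(h, D) = -4 + h - D (M(h, D) = -4 + (h - D) = -4 + h - D)
Q(q, J) = -1 (Q(q, J) = 5 - (-4 - 5 - 1*(-15)) = 5 - (-4 - 5 + 15) = 5 - 1*6 = 5 - 6 = -1)
Q(p(11, U), -8) + 1/(-59459 - 378108) = -1 + 1/(-59459 - 378108) = -1 + 1/(-437567) = -1 - 1/437567 = -437568/437567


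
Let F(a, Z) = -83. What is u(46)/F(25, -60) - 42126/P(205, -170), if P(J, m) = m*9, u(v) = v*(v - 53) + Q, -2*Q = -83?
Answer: 76973/2490 ≈ 30.913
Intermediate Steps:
Q = 83/2 (Q = -½*(-83) = 83/2 ≈ 41.500)
u(v) = 83/2 + v*(-53 + v) (u(v) = v*(v - 53) + 83/2 = v*(-53 + v) + 83/2 = 83/2 + v*(-53 + v))
P(J, m) = 9*m
u(46)/F(25, -60) - 42126/P(205, -170) = (83/2 + 46² - 53*46)/(-83) - 42126/(9*(-170)) = (83/2 + 2116 - 2438)*(-1/83) - 42126/(-1530) = -561/2*(-1/83) - 42126*(-1/1530) = 561/166 + 413/15 = 76973/2490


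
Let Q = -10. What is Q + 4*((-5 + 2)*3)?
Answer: -46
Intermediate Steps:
Q + 4*((-5 + 2)*3) = -10 + 4*((-5 + 2)*3) = -10 + 4*(-3*3) = -10 + 4*(-9) = -10 - 36 = -46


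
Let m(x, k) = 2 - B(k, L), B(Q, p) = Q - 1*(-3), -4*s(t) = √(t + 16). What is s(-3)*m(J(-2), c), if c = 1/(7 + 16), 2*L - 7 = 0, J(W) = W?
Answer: 6*√13/23 ≈ 0.94058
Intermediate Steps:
L = 7/2 (L = 7/2 + (½)*0 = 7/2 + 0 = 7/2 ≈ 3.5000)
s(t) = -√(16 + t)/4 (s(t) = -√(t + 16)/4 = -√(16 + t)/4)
c = 1/23 ≈ 0.043478
B(Q, p) = 3 + Q (B(Q, p) = Q + 3 = 3 + Q)
m(x, k) = -1 - k (m(x, k) = 2 - (3 + k) = 2 + (-3 - k) = -1 - k)
s(-3)*m(J(-2), c) = (-√(16 - 3)/4)*(-1 - 1*1/23) = (-√13/4)*(-1 - 1/23) = -√13/4*(-24/23) = 6*√13/23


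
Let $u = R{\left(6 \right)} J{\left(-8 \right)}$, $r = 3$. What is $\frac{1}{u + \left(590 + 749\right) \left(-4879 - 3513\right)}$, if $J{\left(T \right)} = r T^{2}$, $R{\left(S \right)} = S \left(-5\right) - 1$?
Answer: $- \frac{1}{11242840} \approx -8.8946 \cdot 10^{-8}$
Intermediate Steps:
$R{\left(S \right)} = -1 - 5 S$ ($R{\left(S \right)} = - 5 S - 1 = -1 - 5 S$)
$J{\left(T \right)} = 3 T^{2}$
$u = -5952$ ($u = \left(-1 - 30\right) 3 \left(-8\right)^{2} = \left(-1 - 30\right) 3 \cdot 64 = \left(-31\right) 192 = -5952$)
$\frac{1}{u + \left(590 + 749\right) \left(-4879 - 3513\right)} = \frac{1}{-5952 + \left(590 + 749\right) \left(-4879 - 3513\right)} = \frac{1}{-5952 + 1339 \left(-8392\right)} = \frac{1}{-5952 - 11236888} = \frac{1}{-11242840} = - \frac{1}{11242840}$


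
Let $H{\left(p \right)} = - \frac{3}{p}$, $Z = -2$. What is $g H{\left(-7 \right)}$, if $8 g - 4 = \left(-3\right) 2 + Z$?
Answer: $- \frac{3}{14} \approx -0.21429$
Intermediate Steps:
$g = - \frac{1}{2}$ ($g = \frac{1}{2} + \frac{\left(-3\right) 2 - 2}{8} = \frac{1}{2} + \frac{-6 - 2}{8} = \frac{1}{2} + \frac{1}{8} \left(-8\right) = \frac{1}{2} - 1 = - \frac{1}{2} \approx -0.5$)
$g H{\left(-7 \right)} = - \frac{\left(-3\right) \frac{1}{-7}}{2} = - \frac{\left(-3\right) \left(- \frac{1}{7}\right)}{2} = \left(- \frac{1}{2}\right) \frac{3}{7} = - \frac{3}{14}$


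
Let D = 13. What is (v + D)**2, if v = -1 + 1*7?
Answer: 361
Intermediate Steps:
v = 6 (v = -1 + 7 = 6)
(v + D)**2 = (6 + 13)**2 = 19**2 = 361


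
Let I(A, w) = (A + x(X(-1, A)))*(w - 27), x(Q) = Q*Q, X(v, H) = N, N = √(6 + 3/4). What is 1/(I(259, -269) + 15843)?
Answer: -1/62819 ≈ -1.5919e-5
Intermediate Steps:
N = 3*√3/2 (N = √(6 + 3*(¼)) = √(6 + ¾) = √(27/4) = 3*√3/2 ≈ 2.5981)
X(v, H) = 3*√3/2
x(Q) = Q²
I(A, w) = (-27 + w)*(27/4 + A) (I(A, w) = (A + (3*√3/2)²)*(w - 27) = (A + 27/4)*(-27 + w) = (27/4 + A)*(-27 + w) = (-27 + w)*(27/4 + A))
1/(I(259, -269) + 15843) = 1/((-729/4 - 27*259 + (27/4)*(-269) + 259*(-269)) + 15843) = 1/((-729/4 - 6993 - 7263/4 - 69671) + 15843) = 1/(-78662 + 15843) = 1/(-62819) = -1/62819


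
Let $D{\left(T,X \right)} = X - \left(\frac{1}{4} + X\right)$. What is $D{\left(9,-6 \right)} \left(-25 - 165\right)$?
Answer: $\frac{95}{2} \approx 47.5$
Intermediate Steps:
$D{\left(T,X \right)} = - \frac{1}{4}$ ($D{\left(T,X \right)} = X - \left(\frac{1}{4} + X\right) = - \frac{1}{4}$)
$D{\left(9,-6 \right)} \left(-25 - 165\right) = - \frac{-25 - 165}{4} = \left(- \frac{1}{4}\right) \left(-190\right) = \frac{95}{2}$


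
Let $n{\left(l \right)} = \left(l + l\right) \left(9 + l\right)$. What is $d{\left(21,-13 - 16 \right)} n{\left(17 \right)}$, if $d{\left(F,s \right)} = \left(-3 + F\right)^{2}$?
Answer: $286416$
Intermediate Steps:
$n{\left(l \right)} = 2 l \left(9 + l\right)$
$d{\left(21,-13 - 16 \right)} n{\left(17 \right)} = \left(-3 + 21\right)^{2} \cdot 2 \cdot 17 \left(9 + 17\right) = 18^{2} \cdot 2 \cdot 17 \cdot 26 = 324 \cdot 884 = 286416$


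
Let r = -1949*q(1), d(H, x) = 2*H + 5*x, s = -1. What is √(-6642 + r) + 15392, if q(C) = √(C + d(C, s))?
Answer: 15392 + √(-6642 - 1949*I*√2) ≈ 15409.0 - 83.166*I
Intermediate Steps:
q(C) = √(-5 + 3*C) (q(C) = √(C + (2*C + 5*(-1))) = √(C + (2*C - 5)) = √(C + (-5 + 2*C)) = √(-5 + 3*C))
r = -1949*I*√2 (r = -1949*√(-5 + 3*1) = -1949*√(-5 + 3) = -1949*I*√2 ≈ -2756.3*I)
√(-6642 + r) + 15392 = √(-6642 - 1949*I*√2) + 15392 = 15392 + √(-6642 - 1949*I*√2)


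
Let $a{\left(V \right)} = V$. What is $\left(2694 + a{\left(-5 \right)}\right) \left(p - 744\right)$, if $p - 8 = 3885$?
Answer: $8467661$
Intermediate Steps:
$p = 3893$ ($p = 8 + 3885 = 3893$)
$\left(2694 + a{\left(-5 \right)}\right) \left(p - 744\right) = \left(2694 - 5\right) \left(3893 - 744\right) = 2689 \left(3893 - 744\right) = 2689 \cdot 3149 = 8467661$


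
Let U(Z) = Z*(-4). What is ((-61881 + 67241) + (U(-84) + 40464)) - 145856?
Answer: -99696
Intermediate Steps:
U(Z) = -4*Z
((-61881 + 67241) + (U(-84) + 40464)) - 145856 = ((-61881 + 67241) + (-4*(-84) + 40464)) - 145856 = (5360 + (336 + 40464)) - 145856 = (5360 + 40800) - 145856 = 46160 - 145856 = -99696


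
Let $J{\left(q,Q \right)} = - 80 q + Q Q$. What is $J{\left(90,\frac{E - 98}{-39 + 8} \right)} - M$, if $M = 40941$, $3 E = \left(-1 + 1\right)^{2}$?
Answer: $- \frac{46253897}{961} \approx -48131.0$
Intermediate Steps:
$E = 0$ ($E = \frac{\left(-1 + 1\right)^{2}}{3} = \frac{0^{2}}{3} = \frac{1}{3} \cdot 0 = 0$)
$J{\left(q,Q \right)} = Q^{2} - 80 q$ ($J{\left(q,Q \right)} = - 80 q + Q^{2} = Q^{2} - 80 q$)
$J{\left(90,\frac{E - 98}{-39 + 8} \right)} - M = \left(\left(\frac{0 - 98}{-39 + 8}\right)^{2} - 7200\right) - 40941 = \left(\left(- \frac{98}{-31}\right)^{2} - 7200\right) - 40941 = \left(\left(\left(-98\right) \left(- \frac{1}{31}\right)\right)^{2} - 7200\right) - 40941 = \left(\left(\frac{98}{31}\right)^{2} - 7200\right) - 40941 = \left(\frac{9604}{961} - 7200\right) - 40941 = - \frac{6909596}{961} - 40941 = - \frac{46253897}{961}$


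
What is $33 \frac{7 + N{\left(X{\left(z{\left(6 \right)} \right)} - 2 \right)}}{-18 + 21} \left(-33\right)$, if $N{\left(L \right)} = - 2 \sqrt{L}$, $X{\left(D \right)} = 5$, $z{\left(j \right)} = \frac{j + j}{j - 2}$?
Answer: $-2541 + 726 \sqrt{3} \approx -1283.5$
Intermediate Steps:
$z{\left(j \right)} = \frac{2 j}{-2 + j}$
$33 \frac{7 + N{\left(X{\left(z{\left(6 \right)} \right)} - 2 \right)}}{-18 + 21} \left(-33\right) = 33 \frac{7 - 2 \sqrt{5 - 2}}{-18 + 21} \left(-33\right) = 33 \frac{7 - 2 \sqrt{5 - 2}}{3} \left(-33\right) = 33 \left(7 - 2 \sqrt{3}\right) \frac{1}{3} \left(-33\right) = 33 \left(\frac{7}{3} - \frac{2 \sqrt{3}}{3}\right) \left(-33\right) = \left(77 - 22 \sqrt{3}\right) \left(-33\right) = -2541 + 726 \sqrt{3}$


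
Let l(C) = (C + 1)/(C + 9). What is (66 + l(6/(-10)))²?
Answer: 1923769/441 ≈ 4362.3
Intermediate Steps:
l(C) = (1 + C)/(9 + C)
(66 + l(6/(-10)))² = (66 + (1 + 6/(-10))/(9 + 6/(-10)))² = (66 + (1 + 6*(-⅒))/(9 + 6*(-⅒)))² = (66 + (1 - ⅗)/(9 - ⅗))² = (66 + (⅖)/(42/5))² = (66 + (5/42)*(⅖))² = (66 + 1/21)² = (1387/21)² = 1923769/441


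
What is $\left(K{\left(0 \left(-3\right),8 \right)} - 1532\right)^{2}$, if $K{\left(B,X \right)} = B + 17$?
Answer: $2295225$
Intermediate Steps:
$K{\left(B,X \right)} = 17 + B$
$\left(K{\left(0 \left(-3\right),8 \right)} - 1532\right)^{2} = \left(\left(17 + 0 \left(-3\right)\right) - 1532\right)^{2} = \left(\left(17 + 0\right) - 1532\right)^{2} = \left(17 - 1532\right)^{2} = \left(-1515\right)^{2} = 2295225$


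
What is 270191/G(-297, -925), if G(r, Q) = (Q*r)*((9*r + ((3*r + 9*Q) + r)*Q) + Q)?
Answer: 270191/2416461045075 ≈ 1.1181e-7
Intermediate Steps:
G(r, Q) = Q*r*(Q + 9*r + Q*(4*r + 9*Q)) (G(r, Q) = (Q*r)*((9*r + (4*r + 9*Q)*Q) + Q) = (Q*r)*((9*r + Q*(4*r + 9*Q)) + Q) = (Q*r)*(Q + 9*r + Q*(4*r + 9*Q)) = Q*r*(Q + 9*r + Q*(4*r + 9*Q)))
270191/G(-297, -925) = 270191/((-925*(-297)*(-925 + 9*(-297) + 9*(-925)² + 4*(-925)*(-297)))) = 270191/((-925*(-297)*(-925 - 2673 + 9*855625 + 1098900))) = 270191/((-925*(-297)*(-925 - 2673 + 7700625 + 1098900))) = 270191/((-925*(-297)*8795927)) = 270191/2416461045075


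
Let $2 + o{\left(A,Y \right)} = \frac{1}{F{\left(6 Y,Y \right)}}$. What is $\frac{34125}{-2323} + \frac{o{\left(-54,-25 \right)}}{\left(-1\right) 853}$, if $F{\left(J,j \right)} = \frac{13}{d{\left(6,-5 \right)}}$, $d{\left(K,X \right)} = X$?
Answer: $- \frac{378340112}{25759747} \approx -14.687$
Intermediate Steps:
$F{\left(J,j \right)} = - \frac{13}{5}$ ($F{\left(J,j \right)} = \frac{13}{-5} = 13 \left(- \frac{1}{5}\right) = - \frac{13}{5}$)
$o{\left(A,Y \right)} = - \frac{31}{13}$ ($o{\left(A,Y \right)} = -2 + \frac{1}{- \frac{13}{5}} = -2 - \frac{5}{13} = - \frac{31}{13}$)
$\frac{34125}{-2323} + \frac{o{\left(-54,-25 \right)}}{\left(-1\right) 853} = \frac{34125}{-2323} - \frac{31}{13 \left(\left(-1\right) 853\right)} = 34125 \left(- \frac{1}{2323}\right) - \frac{31}{13 \left(-853\right)} = - \frac{34125}{2323} - - \frac{31}{11089} = - \frac{34125}{2323} + \frac{31}{11089} = - \frac{378340112}{25759747}$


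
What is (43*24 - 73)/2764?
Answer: 959/2764 ≈ 0.34696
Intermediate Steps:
(43*24 - 73)/2764 = (1032 - 73)*(1/2764) = 959*(1/2764) = 959/2764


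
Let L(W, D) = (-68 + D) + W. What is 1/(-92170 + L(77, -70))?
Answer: -1/92231 ≈ -1.0842e-5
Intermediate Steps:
L(W, D) = -68 + D + W
1/(-92170 + L(77, -70)) = 1/(-92170 + (-68 - 70 + 77)) = 1/(-92170 - 61) = 1/(-92231) = -1/92231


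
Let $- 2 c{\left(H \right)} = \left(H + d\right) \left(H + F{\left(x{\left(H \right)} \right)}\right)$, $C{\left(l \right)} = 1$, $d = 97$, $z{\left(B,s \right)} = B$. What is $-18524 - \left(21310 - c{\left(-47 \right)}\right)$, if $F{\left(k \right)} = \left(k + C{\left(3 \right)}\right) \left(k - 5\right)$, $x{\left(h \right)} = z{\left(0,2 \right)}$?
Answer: $-38534$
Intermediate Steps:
$x{\left(h \right)} = 0$
$F{\left(k \right)} = \left(1 + k\right) \left(-5 + k\right)$ ($F{\left(k \right)} = \left(k + 1\right) \left(k - 5\right) = \left(1 + k\right) \left(-5 + k\right)$)
$c{\left(H \right)} = - \frac{\left(-5 + H\right) \left(97 + H\right)}{2}$ ($c{\left(H \right)} = - \frac{\left(H + 97\right) \left(H - \left(5 - 0^{2}\right)\right)}{2} = - \frac{\left(97 + H\right) \left(H + \left(-5 + 0 + 0\right)\right)}{2} = - \frac{\left(97 + H\right) \left(H - 5\right)}{2} = - \frac{\left(97 + H\right) \left(-5 + H\right)}{2} = - \frac{\left(-5 + H\right) \left(97 + H\right)}{2}$)
$-18524 - \left(21310 - c{\left(-47 \right)}\right) = -18524 - \left(21310 - \left(\frac{485}{2} - -2162 - \frac{\left(-47\right)^{2}}{2}\right)\right) = -18524 - \left(21310 - \left(\frac{485}{2} + 2162 - \frac{2209}{2}\right)\right) = -18524 - \left(21310 - 1300\right) = -18524 - 20010 = -38534$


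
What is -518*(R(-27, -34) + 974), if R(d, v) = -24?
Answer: -492100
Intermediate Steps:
-518*(R(-27, -34) + 974) = -518*(-24 + 974) = -518*950 = -492100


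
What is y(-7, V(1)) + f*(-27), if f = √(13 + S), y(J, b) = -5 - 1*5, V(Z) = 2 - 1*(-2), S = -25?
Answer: -10 - 54*I*√3 ≈ -10.0 - 93.531*I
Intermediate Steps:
V(Z) = 4 (V(Z) = 2 + 2 = 4)
y(J, b) = -10 (y(J, b) = -5 - 5 = -10)
f = 2*I*√3 (f = √(13 - 25) = √(-12) = 2*I*√3 ≈ 3.4641*I)
y(-7, V(1)) + f*(-27) = -10 + (2*I*√3)*(-27) = -10 - 54*I*√3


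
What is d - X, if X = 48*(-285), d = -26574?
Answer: -12894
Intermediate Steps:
X = -13680
d - X = -26574 - 1*(-13680) = -26574 + 13680 = -12894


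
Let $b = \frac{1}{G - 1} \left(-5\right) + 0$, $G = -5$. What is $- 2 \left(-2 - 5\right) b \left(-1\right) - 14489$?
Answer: $- \frac{43502}{3} \approx -14501.0$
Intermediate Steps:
$b = \frac{5}{6}$ ($b = \frac{1}{-5 - 1} \left(-5\right) + 0 = \frac{1}{-6} \left(-5\right) + 0 = \left(- \frac{1}{6}\right) \left(-5\right) + 0 = \frac{5}{6} + 0 = \frac{5}{6} \approx 0.83333$)
$- 2 \left(-2 - 5\right) b \left(-1\right) - 14489 = - 2 \left(-2 - 5\right) \frac{5}{6} \left(-1\right) - 14489 = \left(-2\right) \left(-7\right) \frac{5}{6} \left(-1\right) - 14489 = 14 \cdot \frac{5}{6} \left(-1\right) - 14489 = \frac{35}{3} \left(-1\right) - 14489 = - \frac{35}{3} - 14489 = - \frac{43502}{3}$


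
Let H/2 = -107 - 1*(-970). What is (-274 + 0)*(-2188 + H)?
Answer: 126588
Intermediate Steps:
H = 1726 (H = 2*(-107 - 1*(-970)) = 2*(-107 + 970) = 2*863 = 1726)
(-274 + 0)*(-2188 + H) = (-274 + 0)*(-2188 + 1726) = -274*(-462) = 126588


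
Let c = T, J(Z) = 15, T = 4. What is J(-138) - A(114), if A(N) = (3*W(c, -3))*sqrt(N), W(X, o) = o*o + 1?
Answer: 15 - 30*sqrt(114) ≈ -305.31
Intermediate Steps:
c = 4
W(X, o) = 1 + o**2 (W(X, o) = o**2 + 1 = 1 + o**2)
A(N) = 30*sqrt(N) (A(N) = (3*(1 + (-3)**2))*sqrt(N) = (3*(1 + 9))*sqrt(N) = (3*10)*sqrt(N) = 30*sqrt(N))
J(-138) - A(114) = 15 - 30*sqrt(114)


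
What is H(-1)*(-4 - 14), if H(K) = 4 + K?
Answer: -54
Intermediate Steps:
H(-1)*(-4 - 14) = (4 - 1)*(-4 - 14) = 3*(-18) = -54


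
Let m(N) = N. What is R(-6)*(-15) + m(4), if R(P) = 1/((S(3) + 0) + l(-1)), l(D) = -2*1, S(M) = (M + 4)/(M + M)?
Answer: 22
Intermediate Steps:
S(M) = (4 + M)/(2*M) (S(M) = (4 + M)/((2*M)) = (4 + M)*(1/(2*M)) = (4 + M)/(2*M))
l(D) = -2
R(P) = -6/5 (R(P) = 1/(((½)*(4 + 3)/3 + 0) - 2) = 1/(((½)*(⅓)*7 + 0) - 2) = 1/((7/6 + 0) - 2) = 1/(7/6 - 2) = 1/(-⅚) = -6/5)
R(-6)*(-15) + m(4) = -6/5*(-15) + 4 = 18 + 4 = 22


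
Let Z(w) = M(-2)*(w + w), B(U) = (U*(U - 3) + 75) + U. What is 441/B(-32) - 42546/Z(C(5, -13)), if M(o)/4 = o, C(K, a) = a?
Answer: -24694635/120952 ≈ -204.17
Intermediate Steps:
M(o) = 4*o
B(U) = 75 + U + U*(-3 + U) (B(U) = (U*(-3 + U) + 75) + U = (75 + U*(-3 + U)) + U = 75 + U + U*(-3 + U))
Z(w) = -16*w (Z(w) = (4*(-2))*(w + w) = -16*w)
441/B(-32) - 42546/Z(C(5, -13)) = 441/(75 + (-32)**2 - 2*(-32)) - 42546/((-16*(-13))) = 441/(75 + 1024 + 64) - 42546/208 = 441/1163 - 42546*1/208 = 441*(1/1163) - 21273/104 = 441/1163 - 21273/104 = -24694635/120952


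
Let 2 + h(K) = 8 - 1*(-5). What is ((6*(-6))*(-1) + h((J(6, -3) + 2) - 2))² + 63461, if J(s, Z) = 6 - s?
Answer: 65670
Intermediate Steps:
h(K) = 11 (h(K) = -2 + (8 - 1*(-5)) = -2 + (8 + 5) = -2 + 13 = 11)
((6*(-6))*(-1) + h((J(6, -3) + 2) - 2))² + 63461 = ((6*(-6))*(-1) + 11)² + 63461 = (-36*(-1) + 11)² + 63461 = (36 + 11)² + 63461 = 47² + 63461 = 2209 + 63461 = 65670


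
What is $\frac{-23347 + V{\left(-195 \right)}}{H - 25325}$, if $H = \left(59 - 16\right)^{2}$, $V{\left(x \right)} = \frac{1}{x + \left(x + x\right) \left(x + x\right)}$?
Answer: $\frac{1773263017}{1783060890} \approx 0.9945$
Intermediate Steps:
$V{\left(x \right)} = \frac{1}{x + 4 x^{2}}$ ($V{\left(x \right)} = \frac{1}{x + 2 x 2 x} = \frac{1}{x + 4 x^{2}}$)
$H = 1849$ ($H = 43^{2} = 1849$)
$\frac{-23347 + V{\left(-195 \right)}}{H - 25325} = \frac{-23347 + \frac{1}{\left(-195\right) \left(1 + 4 \left(-195\right)\right)}}{1849 - 25325} = \frac{-23347 - \frac{1}{195 \left(1 - 780\right)}}{-23476} = \left(-23347 - \frac{1}{195 \left(-779\right)}\right) \left(- \frac{1}{23476}\right) = \left(-23347 - - \frac{1}{151905}\right) \left(- \frac{1}{23476}\right) = \left(-23347 + \frac{1}{151905}\right) \left(- \frac{1}{23476}\right) = \left(- \frac{3546526034}{151905}\right) \left(- \frac{1}{23476}\right) = \frac{1773263017}{1783060890}$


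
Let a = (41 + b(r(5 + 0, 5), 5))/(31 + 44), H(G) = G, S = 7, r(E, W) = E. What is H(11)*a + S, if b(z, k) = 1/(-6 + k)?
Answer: 193/15 ≈ 12.867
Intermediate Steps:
a = 8/15 (a = (41 + 1/(-6 + 5))/(31 + 44) = (41 + 1/(-1))/75 = (41 - 1)*(1/75) = 40*(1/75) = 8/15 ≈ 0.53333)
H(11)*a + S = 11*(8/15) + 7 = 88/15 + 7 = 193/15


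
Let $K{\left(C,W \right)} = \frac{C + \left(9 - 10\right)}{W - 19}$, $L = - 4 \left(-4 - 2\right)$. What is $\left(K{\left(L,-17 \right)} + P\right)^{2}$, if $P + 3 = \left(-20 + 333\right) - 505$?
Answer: $\frac{49603849}{1296} \approx 38275.0$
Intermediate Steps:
$L = 24$ ($L = \left(-4\right) \left(-6\right) = 24$)
$P = -195$ ($P = -3 + \left(\left(-20 + 333\right) - 505\right) = -3 + \left(313 - 505\right) = -3 - 192 = -195$)
$K{\left(C,W \right)} = \frac{-1 + C}{-19 + W}$ ($K{\left(C,W \right)} = \frac{C + \left(9 - 10\right)}{-19 + W} = \frac{C - 1}{-19 + W} = \frac{-1 + C}{-19 + W}$)
$\left(K{\left(L,-17 \right)} + P\right)^{2} = \left(\frac{-1 + 24}{-19 - 17} - 195\right)^{2} = \left(\frac{1}{-36} \cdot 23 - 195\right)^{2} = \left(\left(- \frac{1}{36}\right) 23 - 195\right)^{2} = \left(- \frac{23}{36} - 195\right)^{2} = \left(- \frac{7043}{36}\right)^{2} = \frac{49603849}{1296}$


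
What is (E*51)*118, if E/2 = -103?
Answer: -1239708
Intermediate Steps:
E = -206 (E = 2*(-103) = -206)
(E*51)*118 = -206*51*118 = -10506*118 = -1239708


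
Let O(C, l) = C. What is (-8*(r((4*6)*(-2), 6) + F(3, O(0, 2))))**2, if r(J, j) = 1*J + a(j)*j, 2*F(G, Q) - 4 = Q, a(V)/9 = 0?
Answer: 135424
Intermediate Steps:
a(V) = 0 (a(V) = 9*0 = 0)
F(G, Q) = 2 + Q/2
r(J, j) = J (r(J, j) = 1*J + 0*j = J + 0 = J)
(-8*(r((4*6)*(-2), 6) + F(3, O(0, 2))))**2 = (-8*((4*6)*(-2) + (2 + (1/2)*0)))**2 = (-8*(24*(-2) + (2 + 0)))**2 = (-8*(-48 + 2))**2 = (-8*(-46))**2 = 368**2 = 135424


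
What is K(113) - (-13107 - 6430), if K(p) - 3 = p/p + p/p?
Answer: 19542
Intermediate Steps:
K(p) = 5 (K(p) = 3 + (p/p + p/p) = 3 + (1 + 1) = 3 + 2 = 5)
K(113) - (-13107 - 6430) = 5 - (-13107 - 6430) = 5 - 1*(-19537) = 5 + 19537 = 19542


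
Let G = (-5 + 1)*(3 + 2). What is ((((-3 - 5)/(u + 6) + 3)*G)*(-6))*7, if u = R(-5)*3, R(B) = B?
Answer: 9800/3 ≈ 3266.7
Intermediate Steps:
G = -20 (G = -4*5 = -20)
u = -15 (u = -5*3 = -15)
((((-3 - 5)/(u + 6) + 3)*G)*(-6))*7 = ((((-3 - 5)/(-15 + 6) + 3)*(-20))*(-6))*7 = (((-8/(-9) + 3)*(-20))*(-6))*7 = (((-8*(-⅑) + 3)*(-20))*(-6))*7 = (((8/9 + 3)*(-20))*(-6))*7 = (((35/9)*(-20))*(-6))*7 = -700/9*(-6)*7 = (1400/3)*7 = 9800/3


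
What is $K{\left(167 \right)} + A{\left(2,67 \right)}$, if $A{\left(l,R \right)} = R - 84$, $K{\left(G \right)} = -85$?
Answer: $-102$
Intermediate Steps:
$A{\left(l,R \right)} = -84 + R$
$K{\left(167 \right)} + A{\left(2,67 \right)} = -85 + \left(-84 + 67\right) = -85 - 17 = -102$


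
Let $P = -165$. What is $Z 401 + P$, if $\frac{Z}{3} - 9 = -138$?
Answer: $-155352$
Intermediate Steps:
$Z = -387$ ($Z = 27 + 3 \left(-138\right) = 27 - 414 = -387$)
$Z 401 + P = \left(-387\right) 401 - 165 = -155187 - 165 = -155352$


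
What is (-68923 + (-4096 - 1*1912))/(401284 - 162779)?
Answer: -74931/238505 ≈ -0.31417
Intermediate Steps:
(-68923 + (-4096 - 1*1912))/(401284 - 162779) = (-68923 + (-4096 - 1912))/238505 = (-68923 - 6008)*(1/238505) = -74931*1/238505 = -74931/238505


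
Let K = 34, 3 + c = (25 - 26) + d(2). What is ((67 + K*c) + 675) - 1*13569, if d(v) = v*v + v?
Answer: -12759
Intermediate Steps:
d(v) = v + v**2 (d(v) = v**2 + v = v + v**2)
c = 2 (c = -3 + ((25 - 26) + 2*(1 + 2)) = -3 + (-1 + 2*3) = -3 + (-1 + 6) = -3 + 5 = 2)
((67 + K*c) + 675) - 1*13569 = ((67 + 34*2) + 675) - 1*13569 = ((67 + 68) + 675) - 13569 = (135 + 675) - 13569 = 810 - 13569 = -12759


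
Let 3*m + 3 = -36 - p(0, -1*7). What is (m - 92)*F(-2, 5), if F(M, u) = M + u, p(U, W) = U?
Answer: -315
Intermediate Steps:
m = -13 (m = -1 + (-36 - 1*0)/3 = -1 + (-36 + 0)/3 = -1 + (⅓)*(-36) = -1 - 12 = -13)
(m - 92)*F(-2, 5) = (-13 - 92)*(-2 + 5) = -105*3 = -315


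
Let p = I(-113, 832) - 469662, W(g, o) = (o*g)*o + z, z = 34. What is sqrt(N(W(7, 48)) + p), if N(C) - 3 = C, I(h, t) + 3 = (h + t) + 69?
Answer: 2*I*sqrt(113178) ≈ 672.84*I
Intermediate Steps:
W(g, o) = 34 + g*o**2 (W(g, o) = (o*g)*o + 34 = (g*o)*o + 34 = g*o**2 + 34 = 34 + g*o**2)
I(h, t) = 66 + h + t (I(h, t) = -3 + ((h + t) + 69) = -3 + (69 + h + t) = 66 + h + t)
N(C) = 3 + C
p = -468877 (p = (66 - 113 + 832) - 469662 = 785 - 469662 = -468877)
sqrt(N(W(7, 48)) + p) = sqrt((3 + (34 + 7*48**2)) - 468877) = sqrt((3 + (34 + 7*2304)) - 468877) = sqrt((3 + (34 + 16128)) - 468877) = sqrt((3 + 16162) - 468877) = sqrt(16165 - 468877) = sqrt(-452712) = 2*I*sqrt(113178)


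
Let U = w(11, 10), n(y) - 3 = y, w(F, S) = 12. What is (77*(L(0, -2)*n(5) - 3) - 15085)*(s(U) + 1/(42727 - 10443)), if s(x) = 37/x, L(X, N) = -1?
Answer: -169920470/3459 ≈ -49124.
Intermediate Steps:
n(y) = 3 + y
U = 12
(77*(L(0, -2)*n(5) - 3) - 15085)*(s(U) + 1/(42727 - 10443)) = (77*(-(3 + 5) - 3) - 15085)*(37/12 + 1/(42727 - 10443)) = (77*(-1*8 - 3) - 15085)*(37*(1/12) + 1/32284) = (77*(-8 - 3) - 15085)*(37/12 + 1/32284) = (77*(-11) - 15085)*(149315/48426) = (-847 - 15085)*(149315/48426) = -15932*149315/48426 = -169920470/3459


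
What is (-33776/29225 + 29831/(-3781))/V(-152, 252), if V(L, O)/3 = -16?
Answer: 333172677/1767995600 ≈ 0.18845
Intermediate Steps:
V(L, O) = -48 (V(L, O) = 3*(-16) = -48)
(-33776/29225 + 29831/(-3781))/V(-152, 252) = (-33776/29225 + 29831/(-3781))/(-48) = (-33776*1/29225 + 29831*(-1/3781))*(-1/48) = (-33776/29225 - 29831/3781)*(-1/48) = -999518031/110499725*(-1/48) = 333172677/1767995600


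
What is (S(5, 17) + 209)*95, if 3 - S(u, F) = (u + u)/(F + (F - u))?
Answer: 583110/29 ≈ 20107.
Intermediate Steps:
S(u, F) = 3 - 2*u/(-u + 2*F) (S(u, F) = 3 - (u + u)/(F + (F - u)) = 3 - 2*u/(-u + 2*F))
(S(5, 17) + 209)*95 = ((-5*5 + 6*17)/(-1*5 + 2*17) + 209)*95 = ((-25 + 102)/(-5 + 34) + 209)*95 = (77/29 + 209)*95 = (6138/29)*95 = 583110/29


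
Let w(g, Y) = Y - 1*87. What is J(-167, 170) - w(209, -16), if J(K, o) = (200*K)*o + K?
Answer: -5678064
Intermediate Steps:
J(K, o) = K + 200*K*o (J(K, o) = 200*K*o + K = K + 200*K*o)
w(g, Y) = -87 + Y (w(g, Y) = Y - 87 = -87 + Y)
J(-167, 170) - w(209, -16) = -167*(1 + 200*170) - (-87 - 16) = -167*(1 + 34000) - 1*(-103) = -167*34001 + 103 = -5678167 + 103 = -5678064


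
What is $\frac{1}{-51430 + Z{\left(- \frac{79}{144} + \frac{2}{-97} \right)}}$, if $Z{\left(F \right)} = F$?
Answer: $- \frac{13968}{718382191} \approx -1.9444 \cdot 10^{-5}$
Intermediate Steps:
$\frac{1}{-51430 + Z{\left(- \frac{79}{144} + \frac{2}{-97} \right)}} = \frac{1}{-51430 + \left(- \frac{79}{144} + \frac{2}{-97}\right)} = \frac{1}{-51430 + \left(\left(-79\right) \frac{1}{144} + 2 \left(- \frac{1}{97}\right)\right)} = \frac{1}{-51430 - \frac{7951}{13968}} = \frac{1}{- \frac{718382191}{13968}} = - \frac{13968}{718382191}$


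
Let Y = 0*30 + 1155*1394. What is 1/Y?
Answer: 1/1610070 ≈ 6.2109e-7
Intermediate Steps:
Y = 1610070 (Y = 0 + 1610070 = 1610070)
1/Y = 1/1610070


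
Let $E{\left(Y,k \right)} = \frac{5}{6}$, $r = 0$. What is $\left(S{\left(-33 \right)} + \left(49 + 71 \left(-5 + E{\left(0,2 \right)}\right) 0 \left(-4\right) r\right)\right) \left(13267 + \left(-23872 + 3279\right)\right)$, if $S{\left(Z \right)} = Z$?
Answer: $-117216$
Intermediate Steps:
$E{\left(Y,k \right)} = \frac{5}{6}$ ($E{\left(Y,k \right)} = 5 \cdot \frac{1}{6} = \frac{5}{6}$)
$\left(S{\left(-33 \right)} + \left(49 + 71 \left(-5 + E{\left(0,2 \right)}\right) 0 \left(-4\right) r\right)\right) \left(13267 + \left(-23872 + 3279\right)\right) = \left(-33 + \left(49 + 71 \left(-5 + \frac{5}{6}\right) 0 \left(-4\right) 0\right)\right) \left(13267 + \left(-23872 + 3279\right)\right) = \left(-33 + \left(49 + 71 \left(- \frac{25 \cdot 0 \cdot 0}{6}\right)\right)\right) \left(13267 - 20593\right) = \left(-33 + \left(49 + 71 \left(\left(- \frac{25}{6}\right) 0\right)\right)\right) \left(-7326\right) = \left(-33 + \left(49 + 71 \cdot 0\right)\right) \left(-7326\right) = \left(-33 + \left(49 + 0\right)\right) \left(-7326\right) = \left(-33 + 49\right) \left(-7326\right) = 16 \left(-7326\right) = -117216$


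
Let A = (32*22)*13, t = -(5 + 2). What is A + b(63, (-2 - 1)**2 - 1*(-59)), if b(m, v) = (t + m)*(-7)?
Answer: 8760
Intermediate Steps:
t = -7 (t = -1*7 = -7)
A = 9152 (A = 704*13 = 9152)
b(m, v) = 49 - 7*m (b(m, v) = (-7 + m)*(-7) = 49 - 7*m)
A + b(63, (-2 - 1)**2 - 1*(-59)) = 9152 + (49 - 7*63) = 9152 + (49 - 441) = 9152 - 392 = 8760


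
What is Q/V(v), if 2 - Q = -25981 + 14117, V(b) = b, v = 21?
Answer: 11866/21 ≈ 565.05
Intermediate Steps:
Q = 11866 (Q = 2 - (-25981 + 14117) = 2 - 1*(-11864) = 2 + 11864 = 11866)
Q/V(v) = 11866/21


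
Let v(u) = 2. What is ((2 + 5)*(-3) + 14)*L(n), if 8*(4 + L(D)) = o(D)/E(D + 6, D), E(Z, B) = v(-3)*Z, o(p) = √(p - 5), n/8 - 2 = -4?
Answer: 28 + 7*I*√21/160 ≈ 28.0 + 0.20049*I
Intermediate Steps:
n = -16 (n = 16 + 8*(-4) = 16 - 32 = -16)
o(p) = √(-5 + p)
E(Z, B) = 2*Z
L(D) = -4 + √(-5 + D)/(8*(12 + 2*D)) (L(D) = -4 + (√(-5 + D)/((2*(D + 6))))/8 = -4 + (√(-5 + D)/((2*(6 + D))))/8 = -4 + (√(-5 + D)/(12 + 2*D))/8 = -4 + √(-5 + D)/(8*(12 + 2*D)))
((2 + 5)*(-3) + 14)*L(n) = ((2 + 5)*(-3) + 14)*((-384 + √(-5 - 16) - 64*(-16))/(16*(6 - 16))) = (7*(-3) + 14)*((1/16)*(-384 + √(-21) + 1024)/(-10)) = (-21 + 14)*((1/16)*(-⅒)*(-384 + I*√21 + 1024)) = -7*(-1)*(640 + I*√21)/(16*10) = -7*(-4 - I*√21/160) = 28 + 7*I*√21/160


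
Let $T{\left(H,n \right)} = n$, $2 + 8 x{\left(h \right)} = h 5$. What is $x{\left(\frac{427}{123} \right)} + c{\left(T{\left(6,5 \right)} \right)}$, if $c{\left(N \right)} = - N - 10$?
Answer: $- \frac{12871}{984} \approx -13.08$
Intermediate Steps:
$x{\left(h \right)} = - \frac{1}{4} + \frac{5 h}{8}$ ($x{\left(h \right)} = - \frac{1}{4} + \frac{h 5}{8} = - \frac{1}{4} + \frac{5 h}{8}$)
$c{\left(N \right)} = -10 - N$
$x{\left(\frac{427}{123} \right)} + c{\left(T{\left(6,5 \right)} \right)} = \left(- \frac{1}{4} + \frac{5 \cdot \frac{427}{123}}{8}\right) - 15 = \left(- \frac{1}{4} + \frac{5 \cdot 427 \cdot \frac{1}{123}}{8}\right) - 15 = \left(- \frac{1}{4} + \frac{5}{8} \cdot \frac{427}{123}\right) - 15 = \left(- \frac{1}{4} + \frac{2135}{984}\right) - 15 = \frac{1889}{984} - 15 = - \frac{12871}{984}$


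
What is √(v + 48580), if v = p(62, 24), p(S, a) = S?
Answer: 11*√402 ≈ 220.55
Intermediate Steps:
v = 62
√(v + 48580) = √(62 + 48580) = √48642 = 11*√402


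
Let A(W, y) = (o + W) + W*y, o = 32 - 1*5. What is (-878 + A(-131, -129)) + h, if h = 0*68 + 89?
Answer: 16006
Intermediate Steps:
o = 27 (o = 32 - 5 = 27)
A(W, y) = 27 + W + W*y (A(W, y) = (27 + W) + W*y = 27 + W + W*y)
h = 89 (h = 0 + 89 = 89)
(-878 + A(-131, -129)) + h = (-878 + (27 - 131 - 131*(-129))) + 89 = (-878 + (27 - 131 + 16899)) + 89 = (-878 + 16795) + 89 = 15917 + 89 = 16006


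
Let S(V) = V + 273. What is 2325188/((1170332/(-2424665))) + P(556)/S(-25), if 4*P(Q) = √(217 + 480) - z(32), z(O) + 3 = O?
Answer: -1398174895065867/290242336 + √697/992 ≈ -4.8173e+6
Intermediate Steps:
z(O) = -3 + O
S(V) = 273 + V
P(Q) = -29/4 + √697/4 (P(Q) = (√(217 + 480) - (-3 + 32))/4 = (√697 - 1*29)/4 = (√697 - 29)/4 = (-29 + √697)/4 = -29/4 + √697/4)
2325188/((1170332/(-2424665))) + P(556)/S(-25) = 2325188/((1170332/(-2424665))) + (-29/4 + √697/4)/(273 - 25) = 2325188/((1170332*(-1/2424665))) + (-29/4 + √697/4)/248 = 2325188/(-1170332/2424665) + (-29/4 + √697/4)*(1/248) = 2325188*(-2424665/1170332) + (-29/992 + √697/992) = -1409450490505/292583 + (-29/992 + √697/992) = -1398174895065867/290242336 + √697/992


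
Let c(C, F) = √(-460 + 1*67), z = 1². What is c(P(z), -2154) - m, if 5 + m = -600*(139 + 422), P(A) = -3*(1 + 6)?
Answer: 336605 + I*√393 ≈ 3.3661e+5 + 19.824*I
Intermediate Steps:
z = 1
P(A) = -21 (P(A) = -3*7 = -21)
c(C, F) = I*√393 (c(C, F) = √(-460 + 67) = √(-393) = I*√393)
m = -336605 (m = -5 - 600*(139 + 422) = -5 - 600*561 = -5 - 336600 = -336605)
c(P(z), -2154) - m = I*√393 - 1*(-336605) = I*√393 + 336605 = 336605 + I*√393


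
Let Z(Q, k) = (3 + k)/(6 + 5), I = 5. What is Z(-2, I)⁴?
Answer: 4096/14641 ≈ 0.27976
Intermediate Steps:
Z(Q, k) = 3/11 + k/11 (Z(Q, k) = (3 + k)/11 = (3 + k)*(1/11) = 3/11 + k/11)
Z(-2, I)⁴ = (3/11 + (1/11)*5)⁴ = (3/11 + 5/11)⁴ = (8/11)⁴ = 4096/14641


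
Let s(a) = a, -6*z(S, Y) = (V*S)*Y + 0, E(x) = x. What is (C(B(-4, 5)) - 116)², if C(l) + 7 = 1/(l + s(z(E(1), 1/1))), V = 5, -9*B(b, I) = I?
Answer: 9566649/625 ≈ 15307.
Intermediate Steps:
B(b, I) = -I/9
z(S, Y) = -5*S*Y/6 (z(S, Y) = -((5*S)*Y + 0)/6 = -(5*S*Y + 0)/6 = -5*S*Y/6)
C(l) = -7 + 1/(-⅚ + l) (C(l) = -7 + 1/(l - ⅚*1*1/1) = -7 + 1/(l - ⅚*1*1*1) = -7 + 1/(l - ⅚*1*1) = -7 + 1/(l - ⅚) = -7 + 1/(-⅚ + l))
(C(B(-4, 5)) - 116)² = ((41 - (-14)*5/3)/(-5 + 6*(-⅑*5)) - 116)² = ((41 - 42*(-5/9))/(-5 + 6*(-5/9)) - 116)² = ((41 + 70/3)/(-5 - 10/3) - 116)² = ((193/3)/(-25/3) - 116)² = (-3/25*193/3 - 116)² = (-193/25 - 116)² = (-3093/25)² = 9566649/625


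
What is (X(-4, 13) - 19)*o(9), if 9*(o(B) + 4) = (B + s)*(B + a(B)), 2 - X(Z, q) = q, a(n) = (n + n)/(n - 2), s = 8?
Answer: -3750/7 ≈ -535.71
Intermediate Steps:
a(n) = 2*n/(-2 + n) (a(n) = (2*n)/(-2 + n) = 2*n/(-2 + n))
X(Z, q) = 2 - q
o(B) = -4 + (8 + B)*(B + 2*B/(-2 + B))/9 (o(B) = -4 + ((B + 8)*(B + 2*B/(-2 + B)))/9 = -4 + ((8 + B)*(B + 2*B/(-2 + B)))/9 = -4 + (8 + B)*(B + 2*B/(-2 + B))/9)
(X(-4, 13) - 19)*o(9) = ((2 - 1*13) - 19)*((72 + 9**3 - 36*9 + 8*9**2)/(9*(-2 + 9))) = ((2 - 13) - 19)*((1/9)*(72 + 729 - 324 + 8*81)/7) = (-11 - 19)*((1/9)*(1/7)*(72 + 729 - 324 + 648)) = -10*1125/(3*7) = -30*125/7 = -3750/7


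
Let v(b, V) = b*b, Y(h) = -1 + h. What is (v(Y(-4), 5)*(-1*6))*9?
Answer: -1350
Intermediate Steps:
v(b, V) = b²
(v(Y(-4), 5)*(-1*6))*9 = ((-1 - 4)²*(-1*6))*9 = ((-5)²*(-6))*9 = (25*(-6))*9 = -150*9 = -1350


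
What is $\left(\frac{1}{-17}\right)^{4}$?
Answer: $\frac{1}{83521} \approx 1.1973 \cdot 10^{-5}$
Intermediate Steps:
$\left(\frac{1}{-17}\right)^{4} = \left(- \frac{1}{17}\right)^{4} = \frac{1}{83521}$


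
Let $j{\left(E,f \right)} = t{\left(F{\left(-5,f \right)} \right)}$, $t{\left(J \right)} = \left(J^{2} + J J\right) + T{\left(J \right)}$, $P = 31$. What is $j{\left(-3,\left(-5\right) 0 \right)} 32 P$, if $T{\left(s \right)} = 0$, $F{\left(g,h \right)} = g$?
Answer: $49600$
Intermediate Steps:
$t{\left(J \right)} = 2 J^{2}$ ($t{\left(J \right)} = \left(J^{2} + J J\right) + 0 = \left(J^{2} + J^{2}\right) + 0 = 2 J^{2} + 0 = 2 J^{2}$)
$j{\left(E,f \right)} = 50$ ($j{\left(E,f \right)} = 2 \left(-5\right)^{2} = 2 \cdot 25 = 50$)
$j{\left(-3,\left(-5\right) 0 \right)} 32 P = 50 \cdot 32 \cdot 31 = 1600 \cdot 31 = 49600$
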